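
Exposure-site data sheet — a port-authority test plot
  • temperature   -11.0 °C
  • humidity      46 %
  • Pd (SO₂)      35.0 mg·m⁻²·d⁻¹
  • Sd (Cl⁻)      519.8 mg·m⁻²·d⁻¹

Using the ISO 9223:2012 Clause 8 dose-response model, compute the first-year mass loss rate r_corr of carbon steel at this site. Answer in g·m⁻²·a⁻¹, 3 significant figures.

r_corr = 123 g·m⁻²·a⁻¹

carbon steel: temperature factor f = +0.150·(-21.0) = -3.1500
  SO₂ term: 1.77·35.0^0.52·exp(0.02·46-3.1500) = 1.209
  Cl⁻ term: 0.102·519.8^0.62·exp(0.033·46+0.04·-11.0) = 14.47
  r_corr = 1.209 + 14.47 = 15.68 μm/a
Convert to mass loss: 15.68 μm/a × 7.85 g/cm³ = 123.1 g·m⁻²·a⁻¹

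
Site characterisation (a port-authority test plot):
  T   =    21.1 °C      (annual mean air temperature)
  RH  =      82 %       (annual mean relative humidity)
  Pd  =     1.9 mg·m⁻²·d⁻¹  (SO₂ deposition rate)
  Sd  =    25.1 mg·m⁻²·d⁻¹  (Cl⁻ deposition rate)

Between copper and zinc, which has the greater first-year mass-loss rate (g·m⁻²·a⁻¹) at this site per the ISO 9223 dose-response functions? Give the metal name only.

copper: f(T) = -0.080·(T−10) [T>10 °C] = -0.8880
  sulphur-dioxide contribution → 0.3252 μm/a
  chloride contribution → 1.317 μm/a
  total first-year rate 1.643 μm/a
  mass loss = 1.643 μm/a × 8.96 g/cm³ = 14.72 g·m⁻²·a⁻¹
zinc: T>10 °C ⇒ hinge -0.071·(21.1−10) = -0.7881
  sulphur-dioxide contribution → 0.3382 μm/a
  chloride contribution → 1.272 μm/a
  ⇒ r_corr(zinc) = 1.611 μm/a
  mass loss = 1.611 μm/a × 7.14 g/cm³ = 11.5 g·m⁻²·a⁻¹
Ordering by g·m⁻²·a⁻¹: copper (14.7) > zinc (11.5)

copper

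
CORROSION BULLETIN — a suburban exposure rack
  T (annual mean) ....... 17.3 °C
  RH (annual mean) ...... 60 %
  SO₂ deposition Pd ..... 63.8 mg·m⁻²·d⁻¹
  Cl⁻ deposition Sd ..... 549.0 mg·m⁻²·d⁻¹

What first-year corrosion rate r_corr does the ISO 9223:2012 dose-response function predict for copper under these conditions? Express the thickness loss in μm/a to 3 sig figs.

copper: T>10 °C ⇒ hinge -0.080·(17.3−10) = -0.5840
  SO₂ term: 0.0053·63.8^0.26·exp(0.059·60-0.5840) = 0.3001
  Sd branch = 0.01025·Sd^0.27·e^(0.036·RH+0.049·T) = 1.139 μm/a
  sum: 0.3001 + 1.139 → r_corr = 1.439 μm/a

r_corr = 1.44 μm/a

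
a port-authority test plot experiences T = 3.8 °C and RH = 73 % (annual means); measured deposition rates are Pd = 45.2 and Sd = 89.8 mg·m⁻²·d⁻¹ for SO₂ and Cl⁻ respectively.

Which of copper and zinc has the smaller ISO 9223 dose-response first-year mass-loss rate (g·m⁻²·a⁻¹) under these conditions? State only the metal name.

copper

copper: f(T) = +0.126·(T−10) [T≤10 °C] = -0.7812
  SO₂ term: 0.0053·45.2^0.26·exp(0.059·73-0.7812) = 0.4851
  Sd branch = 0.01025·Sd^0.27·e^(0.036·RH+0.049·T) = 0.5758 μm/a
  r_corr = 0.4851 + 0.5758 = 1.061 μm/a
  mass loss = 1.061 μm/a × 8.96 g/cm³ = 9.506 g·m⁻²·a⁻¹
zinc: temperature factor f = +0.038·(-6.2) = -0.2356
  Pd branch = 0.0129·Pd^0.44·e^(0.046·RH+f) = 1.566 μm/a
  Sd branch = 0.0175·Sd^0.57·e^(0.008·RH+0.085·T) = 0.5627 μm/a
  r_corr = 1.566 + 0.5627 = 2.129 μm/a
  mass loss = 2.129 μm/a × 7.14 g/cm³ = 15.2 g·m⁻²·a⁻¹
Ordering by g·m⁻²·a⁻¹: zinc (15.2) > copper (9.51)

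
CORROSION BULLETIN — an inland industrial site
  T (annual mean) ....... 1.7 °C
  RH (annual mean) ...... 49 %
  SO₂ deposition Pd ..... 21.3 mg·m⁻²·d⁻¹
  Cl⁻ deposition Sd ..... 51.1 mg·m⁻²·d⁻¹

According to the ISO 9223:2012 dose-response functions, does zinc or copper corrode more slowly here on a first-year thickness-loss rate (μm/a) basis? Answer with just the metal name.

zinc: T≤10 °C ⇒ hinge +0.038·(1.7−10) = -0.3154
  Pd branch = 0.0129·Pd^0.44·e^(0.046·RH+f) = 0.3443 μm/a
  Sd branch = 0.0175·Sd^0.57·e^(0.008·RH+0.085·T) = 0.2817 μm/a
  sum: 0.3443 + 0.2817 → r_corr = 0.6261 μm/a
copper: f(T) = +0.126·(T−10) [T≤10 °C] = -1.0458
  Pd branch = 0.0053·Pd^0.26·e^(0.059·RH+f) = 0.0743 μm/a
  Cl⁻ term: 0.01025·51.1^0.27·exp(0.036·49+0.049·1.7) = 0.188
  sum: 0.0743 + 0.188 → r_corr = 0.2624 μm/a
Ordering by μm/a: zinc (0.626) > copper (0.262)

copper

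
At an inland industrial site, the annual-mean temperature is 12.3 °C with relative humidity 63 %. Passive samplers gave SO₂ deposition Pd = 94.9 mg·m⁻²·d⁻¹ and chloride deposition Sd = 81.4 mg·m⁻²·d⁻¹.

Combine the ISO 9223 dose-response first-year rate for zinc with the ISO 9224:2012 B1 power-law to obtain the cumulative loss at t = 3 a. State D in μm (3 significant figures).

D(3) = 6.07 μm

zinc: f(T) = -0.071·(T−10) [T>10 °C] = -0.1633
  sulphur-dioxide contribution → 1.473 μm/a
  chloride contribution → 1.012 μm/a
  total first-year rate 2.485 μm/a
Power-law: D(3) = r_corr · 3^0.813
  D(3) = 2.485 × 3^0.813 = 2.485 × 2.443 = 6.07 μm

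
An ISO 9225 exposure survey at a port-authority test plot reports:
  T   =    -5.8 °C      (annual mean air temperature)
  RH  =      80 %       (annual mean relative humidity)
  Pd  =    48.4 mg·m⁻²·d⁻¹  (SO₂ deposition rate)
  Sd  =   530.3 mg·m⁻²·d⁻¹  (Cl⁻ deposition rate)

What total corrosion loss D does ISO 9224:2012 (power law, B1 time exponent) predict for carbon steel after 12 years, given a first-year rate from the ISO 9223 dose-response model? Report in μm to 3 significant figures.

D(12) = 226 μm

carbon steel: temperature factor f = +0.150·(-15.8) = -2.3700
  SO₂ term: 1.77·48.4^0.52·exp(0.02·80-2.3700) = 6.161
  Sd branch = 0.102·Sd^0.62·e^(0.033·RH+0.04·T) = 55.41 μm/a
  r_corr = 6.161 + 55.41 = 61.57 μm/a
ISO 9224: D(t) = r_corr · t^b with b = 0.523 (carbon steel, B1)
  D(12) = 61.57 × 12^0.523 = 61.57 × 3.668 = 225.8 μm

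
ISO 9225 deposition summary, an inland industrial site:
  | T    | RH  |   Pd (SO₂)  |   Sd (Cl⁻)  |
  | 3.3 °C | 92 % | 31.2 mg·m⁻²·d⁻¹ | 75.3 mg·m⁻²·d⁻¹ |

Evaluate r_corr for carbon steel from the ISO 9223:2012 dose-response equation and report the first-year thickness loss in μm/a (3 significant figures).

r_corr = 59.7 μm/a

carbon steel: temperature factor f = +0.150·(-6.7) = -1.0050
  SO₂ term: 1.77·31.2^0.52·exp(0.02·92-1.0050) = 24.41
  Sd branch = 0.102·Sd^0.62·e^(0.033·RH+0.04·T) = 35.32 μm/a
  sum: 24.41 + 35.32 → r_corr = 59.73 μm/a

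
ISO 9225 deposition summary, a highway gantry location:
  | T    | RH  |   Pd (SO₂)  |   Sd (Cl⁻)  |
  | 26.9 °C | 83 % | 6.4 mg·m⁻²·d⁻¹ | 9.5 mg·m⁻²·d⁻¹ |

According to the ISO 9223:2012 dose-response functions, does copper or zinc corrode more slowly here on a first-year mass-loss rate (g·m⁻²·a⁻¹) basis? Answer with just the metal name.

copper: f(T) = -0.080·(T−10) [T>10 °C] = -1.3520
  Pd branch = 0.0053·Pd^0.26·e^(0.059·RH+f) = 0.2975 μm/a
  Cl⁻ term: 0.01025·9.5^0.27·exp(0.036·83+0.049·26.9) = 1.396
  r_corr = 0.2975 + 1.396 = 1.693 μm/a
  mass loss = 1.693 μm/a × 8.96 g/cm³ = 15.17 g·m⁻²·a⁻¹
zinc: f(T) = -0.071·(T−10) [T>10 °C] = -1.1999
  Pd branch = 0.0129·Pd^0.44·e^(0.046·RH+f) = 0.4003 μm/a
  Cl⁻ term: 0.0175·9.5^0.57·exp(0.008·83+0.085·26.9) = 1.207
  sum: 0.4003 + 1.207 → r_corr = 1.607 μm/a
  mass loss = 1.607 μm/a × 7.14 g/cm³ = 11.48 g·m⁻²·a⁻¹
Ordering by g·m⁻²·a⁻¹: copper (15.2) > zinc (11.5)

zinc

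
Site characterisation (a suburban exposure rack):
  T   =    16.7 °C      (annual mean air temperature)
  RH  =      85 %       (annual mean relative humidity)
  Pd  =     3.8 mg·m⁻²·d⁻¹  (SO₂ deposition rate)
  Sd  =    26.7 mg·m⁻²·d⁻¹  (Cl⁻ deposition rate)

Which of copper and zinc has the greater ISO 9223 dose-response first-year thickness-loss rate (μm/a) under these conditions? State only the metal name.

copper: temperature factor f = -0.080·(6.7) = -0.5360
  Pd branch = 0.0053·Pd^0.26·e^(0.059·RH+f) = 0.661 μm/a
  Cl⁻ term: 0.01025·26.7^0.27·exp(0.036·85+0.049·16.7) = 1.203
  r_corr = 0.661 + 1.203 = 1.864 μm/a
zinc: T>10 °C ⇒ hinge -0.071·(16.7−10) = -0.4757
  SO₂ term: 0.0129·3.8^0.44·exp(0.046·85-0.4757) = 0.7198
  Sd branch = 0.0175·Sd^0.57·e^(0.008·RH+0.085·T) = 0.9289 μm/a
  r_corr = 0.7198 + 0.9289 = 1.649 μm/a
Ordering by μm/a: copper (1.86) > zinc (1.65)

copper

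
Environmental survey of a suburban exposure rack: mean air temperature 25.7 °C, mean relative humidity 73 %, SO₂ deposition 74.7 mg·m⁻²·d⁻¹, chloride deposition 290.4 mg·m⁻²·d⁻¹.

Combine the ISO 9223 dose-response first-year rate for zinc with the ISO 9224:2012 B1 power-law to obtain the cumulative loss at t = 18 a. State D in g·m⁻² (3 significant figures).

zinc: f(T) = -0.071·(T−10) [T>10 °C] = -1.1147
  SO₂ term: 0.0129·74.7^0.44·exp(0.046·73-1.1147) = 0.8112
  Sd branch = 0.0175·Sd^0.57·e^(0.008·RH+0.085·T) = 7.068 μm/a
  sum: 0.8112 + 7.068 → r_corr = 7.879 μm/a
Long-term exponent b (ISO 9224 Table 2, B1) = 0.813
  D(18) = 7.879 × 18^0.813 = 7.879 × 10.48 = 82.61 μm
  Mass loss = 82.61 μm × 7.14 g/cm³ = 589.8 g·m⁻²

D(18) = 590 g·m⁻²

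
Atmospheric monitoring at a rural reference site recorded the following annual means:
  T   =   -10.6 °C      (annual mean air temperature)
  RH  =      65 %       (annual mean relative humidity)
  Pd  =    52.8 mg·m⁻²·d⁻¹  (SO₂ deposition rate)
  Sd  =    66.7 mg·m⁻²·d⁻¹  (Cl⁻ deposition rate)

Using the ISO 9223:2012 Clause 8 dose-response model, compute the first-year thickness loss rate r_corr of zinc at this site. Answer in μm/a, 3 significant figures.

r_corr = 0.803 μm/a

zinc: temperature factor f = +0.038·(-20.6) = -0.7828
  SO₂ term: 0.0129·52.8^0.44·exp(0.046·65-0.7828) = 0.6716
  Cl⁻ term: 0.0175·66.7^0.57·exp(0.008·65+0.085·-10.6) = 0.131
  r_corr = 0.6716 + 0.131 = 0.8026 μm/a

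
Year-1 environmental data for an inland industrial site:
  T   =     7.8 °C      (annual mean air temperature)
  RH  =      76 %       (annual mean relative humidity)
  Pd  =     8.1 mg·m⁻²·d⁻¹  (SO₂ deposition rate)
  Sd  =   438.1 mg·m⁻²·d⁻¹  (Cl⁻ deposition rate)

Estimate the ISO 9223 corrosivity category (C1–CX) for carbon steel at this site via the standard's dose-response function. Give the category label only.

C5

carbon steel: T≤10 °C ⇒ hinge +0.150·(7.8−10) = -0.3300
  Pd branch = 1.77·Pd^0.52·e^(0.02·RH+f) = 17.27 μm/a
  Sd branch = 0.102·Sd^0.62·e^(0.033·RH+0.04·T) = 74.32 μm/a
  sum: 17.27 + 74.32 → r_corr = 91.58 μm/a
91.6 μm/a falls in (80, 200] for carbon steel → category C5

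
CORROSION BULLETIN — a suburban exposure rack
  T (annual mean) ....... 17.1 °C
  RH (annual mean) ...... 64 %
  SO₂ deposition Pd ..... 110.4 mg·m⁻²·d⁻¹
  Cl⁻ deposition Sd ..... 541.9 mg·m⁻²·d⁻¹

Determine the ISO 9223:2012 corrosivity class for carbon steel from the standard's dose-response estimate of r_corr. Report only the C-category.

C5

carbon steel: f(T) = -0.054·(T−10) [T>10 °C] = -0.3834
  Pd branch = 1.77·Pd^0.52·e^(0.02·RH+f) = 50.08 μm/a
  Sd branch = 0.102·Sd^0.62·e^(0.033·RH+0.04·T) = 82.78 μm/a
  r_corr = 50.08 + 82.78 = 132.9 μm/a
ISO 9223 Table 2 (carbon steel): 80 < 133 ≤ 200 μm/a ⇒ C5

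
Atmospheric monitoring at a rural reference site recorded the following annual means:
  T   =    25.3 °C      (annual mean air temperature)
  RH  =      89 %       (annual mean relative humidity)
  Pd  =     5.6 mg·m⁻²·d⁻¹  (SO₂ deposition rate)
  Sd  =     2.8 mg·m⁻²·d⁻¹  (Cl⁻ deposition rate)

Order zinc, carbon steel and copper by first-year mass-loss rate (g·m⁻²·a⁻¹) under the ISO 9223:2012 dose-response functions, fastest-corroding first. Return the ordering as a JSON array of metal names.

["carbon steel", "copper", "zinc"]

zinc: f(T) = -0.071·(T−10) [T>10 °C] = -1.0863
  sulphur-dioxide contribution → 0.5572 μm/a
  chloride contribution → 0.5509 μm/a
  ⇒ r_corr(zinc) = 1.108 μm/a
  mass loss = 1.108 μm/a × 7.14 g/cm³ = 7.912 g·m⁻²·a⁻¹
carbon steel: temperature factor f = -0.054·(15.3) = -0.8262
  sulphur-dioxide contribution → 11.25 μm/a
  chloride contribution → 10.02 μm/a
  total first-year rate 21.27 μm/a
  mass loss = 21.27 μm/a × 7.85 g/cm³ = 167 g·m⁻²·a⁻¹
copper: f(T) = -0.080·(T−10) [T>10 °C] = -1.2240
  sulphur-dioxide contribution → 0.4653 μm/a
  chloride contribution → 1.152 μm/a
  total first-year rate 1.617 μm/a
  mass loss = 1.617 μm/a × 8.96 g/cm³ = 14.49 g·m⁻²·a⁻¹
Ordering by g·m⁻²·a⁻¹: carbon steel (167) > copper (14.5) > zinc (7.91)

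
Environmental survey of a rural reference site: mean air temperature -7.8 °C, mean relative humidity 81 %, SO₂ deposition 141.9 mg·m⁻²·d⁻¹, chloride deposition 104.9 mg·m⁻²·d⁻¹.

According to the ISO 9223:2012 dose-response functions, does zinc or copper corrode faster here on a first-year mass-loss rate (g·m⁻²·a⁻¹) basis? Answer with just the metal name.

zinc: temperature factor f = +0.038·(-17.8) = -0.6764
  sulphur-dioxide contribution → 2.409 μm/a
  chloride contribution → 0.2445 μm/a
  ⇒ r_corr(zinc) = 2.654 μm/a
  mass loss = 2.654 μm/a × 7.14 g/cm³ = 18.95 g·m⁻²·a⁻¹
copper: T≤10 °C ⇒ hinge +0.126·(-7.8−10) = -2.2428
  sulphur-dioxide contribution → 0.2428 μm/a
  chloride contribution → 0.4537 μm/a
  ⇒ r_corr(copper) = 0.6965 μm/a
  mass loss = 0.6965 μm/a × 8.96 g/cm³ = 6.24 g·m⁻²·a⁻¹
Ordering by g·m⁻²·a⁻¹: zinc (18.9) > copper (6.24)

zinc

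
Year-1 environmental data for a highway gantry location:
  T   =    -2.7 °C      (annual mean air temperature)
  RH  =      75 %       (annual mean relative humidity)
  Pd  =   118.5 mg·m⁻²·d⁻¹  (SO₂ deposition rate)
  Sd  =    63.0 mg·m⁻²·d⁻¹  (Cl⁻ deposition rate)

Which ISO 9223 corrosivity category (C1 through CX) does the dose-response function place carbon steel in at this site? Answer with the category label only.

carbon steel: f(T) = +0.150·(T−10) [T≤10 °C] = -1.9050
  sulphur-dioxide contribution → 14.14 μm/a
  chloride contribution → 14.2 μm/a
  total first-year rate 28.33 μm/a
Category bounds: 25…50 μm/a bracket r_corr ⇒ C3

C3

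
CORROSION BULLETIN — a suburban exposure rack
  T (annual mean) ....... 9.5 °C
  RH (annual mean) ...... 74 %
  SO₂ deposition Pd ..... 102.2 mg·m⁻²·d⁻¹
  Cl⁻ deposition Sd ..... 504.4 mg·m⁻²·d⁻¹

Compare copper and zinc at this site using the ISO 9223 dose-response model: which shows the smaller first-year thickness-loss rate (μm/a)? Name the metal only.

copper

copper: f(T) = +0.126·(T−10) [T≤10 °C] = -0.0630
  Pd branch = 0.0053·Pd^0.26·e^(0.059·RH+f) = 1.305 μm/a
  Sd branch = 0.01025·Sd^0.27·e^(0.036·RH+0.049·T) = 1.258 μm/a
  r_corr = 1.305 + 1.258 = 2.562 μm/a
zinc: temperature factor f = +0.038·(-0.5) = -0.0190
  Pd branch = 0.0129·Pd^0.44·e^(0.046·RH+f) = 2.916 μm/a
  Sd branch = 0.0175·Sd^0.57·e^(0.008·RH+0.085·T) = 2.463 μm/a
  sum: 2.916 + 2.463 → r_corr = 5.379 μm/a
Ordering by μm/a: zinc (5.38) > copper (2.56)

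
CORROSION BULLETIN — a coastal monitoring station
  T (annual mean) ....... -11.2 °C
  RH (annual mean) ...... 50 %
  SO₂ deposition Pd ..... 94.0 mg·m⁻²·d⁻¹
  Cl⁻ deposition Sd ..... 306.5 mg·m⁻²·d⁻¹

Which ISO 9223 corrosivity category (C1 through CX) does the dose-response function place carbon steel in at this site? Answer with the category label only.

C2

carbon steel: f(T) = +0.150·(T−10) [T≤10 °C] = -3.1800
  SO₂ term: 1.77·94.0^0.52·exp(0.02·50-3.1800) = 2.124
  Cl⁻ term: 0.102·306.5^0.62·exp(0.033·50+0.04·-11.2) = 11.81
  r_corr = 2.124 + 11.81 = 13.93 μm/a
Category bounds: 1.3…25 μm/a bracket r_corr ⇒ C2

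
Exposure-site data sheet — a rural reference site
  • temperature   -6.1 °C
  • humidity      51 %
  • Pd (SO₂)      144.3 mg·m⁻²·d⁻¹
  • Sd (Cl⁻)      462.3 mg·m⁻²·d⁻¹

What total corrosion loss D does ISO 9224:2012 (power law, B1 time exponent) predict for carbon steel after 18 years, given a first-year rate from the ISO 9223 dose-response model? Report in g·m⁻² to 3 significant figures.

D(18) = 895 g·m⁻²

carbon steel: T≤10 °C ⇒ hinge +0.150·(-6.1−10) = -2.4150
  Pd branch = 1.77·Pd^0.52·e^(0.02·RH+f) = 5.82 μm/a
  Cl⁻ term: 0.102·462.3^0.62·exp(0.033·51+0.04·-6.1) = 19.31
  r_corr = 5.82 + 19.31 = 25.13 μm/a
ISO 9224: D(t) = r_corr · t^b with b = 0.523 (carbon steel, B1)
  D(18) = 25.13 × 18^0.523 = 25.13 × 4.534 = 114 μm
  Mass loss = 114 μm × 7.85 g/cm³ = 894.5 g·m⁻²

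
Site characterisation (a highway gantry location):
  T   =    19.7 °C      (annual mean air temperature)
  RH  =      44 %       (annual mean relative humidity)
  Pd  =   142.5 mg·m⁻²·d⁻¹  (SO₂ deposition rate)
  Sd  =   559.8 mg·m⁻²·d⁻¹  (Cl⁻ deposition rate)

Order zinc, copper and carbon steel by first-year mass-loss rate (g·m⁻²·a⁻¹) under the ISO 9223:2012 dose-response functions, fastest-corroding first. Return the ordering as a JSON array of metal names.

["carbon steel", "zinc", "copper"]

zinc: temperature factor f = -0.071·(9.7) = -0.6887
  sulphur-dioxide contribution → 0.4347 μm/a
  chloride contribution → 4.892 μm/a
  ⇒ r_corr(zinc) = 5.327 μm/a
  mass loss = 5.327 μm/a × 7.14 g/cm³ = 38.03 g·m⁻²·a⁻¹
copper: f(T) = -0.080·(T−10) [T>10 °C] = -0.7760
  sulphur-dioxide contribution → 0.1188 μm/a
  chloride contribution → 0.7242 μm/a
  total first-year rate 0.8429 μm/a
  mass loss = 0.8429 μm/a × 8.96 g/cm³ = 7.553 g·m⁻²·a⁻¹
carbon steel: f(T) = -0.054·(T−10) [T>10 °C] = -0.5238
  sulphur-dioxide contribution → 33.32 μm/a
  chloride contribution → 48.44 μm/a
  total first-year rate 81.76 μm/a
  mass loss = 81.76 μm/a × 7.85 g/cm³ = 641.8 g·m⁻²·a⁻¹
Ordering by g·m⁻²·a⁻¹: carbon steel (642) > zinc (38) > copper (7.55)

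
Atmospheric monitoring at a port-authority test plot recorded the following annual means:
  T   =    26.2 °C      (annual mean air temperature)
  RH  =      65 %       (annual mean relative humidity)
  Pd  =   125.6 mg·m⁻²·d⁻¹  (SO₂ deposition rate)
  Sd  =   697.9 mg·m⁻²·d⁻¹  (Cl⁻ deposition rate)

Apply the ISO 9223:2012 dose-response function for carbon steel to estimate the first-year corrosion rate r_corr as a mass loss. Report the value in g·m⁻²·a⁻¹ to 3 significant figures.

carbon steel: temperature factor f = -0.054·(16.2) = -0.8748
  sulphur-dioxide contribution → 33.43 μm/a
  chloride contribution → 144 μm/a
  ⇒ r_corr(carbon steel) = 177.5 μm/a
Convert to mass loss: 177.5 μm/a × 7.85 g/cm³ = 1393 g·m⁻²·a⁻¹

r_corr = 1.39e+03 g·m⁻²·a⁻¹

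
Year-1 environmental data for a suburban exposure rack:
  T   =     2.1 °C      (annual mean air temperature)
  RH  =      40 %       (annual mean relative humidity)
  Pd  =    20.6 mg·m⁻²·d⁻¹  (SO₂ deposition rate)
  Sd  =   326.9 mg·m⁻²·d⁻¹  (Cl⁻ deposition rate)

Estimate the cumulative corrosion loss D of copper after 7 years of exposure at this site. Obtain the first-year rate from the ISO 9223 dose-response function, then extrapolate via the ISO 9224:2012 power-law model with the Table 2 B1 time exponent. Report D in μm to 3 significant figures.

D(7) = 1.01 μm

copper: temperature factor f = +0.126·(-7.9) = -0.9954
  Pd branch = 0.0053·Pd^0.26·e^(0.059·RH+f) = 0.04555 μm/a
  Cl⁻ term: 0.01025·326.9^0.27·exp(0.036·40+0.049·2.1) = 0.2289
  r_corr = 0.04555 + 0.2289 = 0.2745 μm/a
ISO 9224: D(t) = r_corr · t^b with b = 0.667 (copper, B1)
  D(7) = 0.2745 × 7^0.667 = 0.2745 × 3.662 = 1.005 μm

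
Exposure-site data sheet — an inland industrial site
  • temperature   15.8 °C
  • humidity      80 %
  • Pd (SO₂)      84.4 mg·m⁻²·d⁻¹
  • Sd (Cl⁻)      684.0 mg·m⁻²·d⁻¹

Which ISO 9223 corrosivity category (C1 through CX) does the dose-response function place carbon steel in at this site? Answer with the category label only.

carbon steel: f(T) = -0.054·(T−10) [T>10 °C] = -0.3132
  Pd branch = 1.77·Pd^0.52·e^(0.02·RH+f) = 64.35 μm/a
  Cl⁻ term: 0.102·684.0^0.62·exp(0.033·80+0.04·15.8) = 153.9
  r_corr = 64.35 + 153.9 = 218.3 μm/a
Category bounds: 200…700 μm/a bracket r_corr ⇒ CX

CX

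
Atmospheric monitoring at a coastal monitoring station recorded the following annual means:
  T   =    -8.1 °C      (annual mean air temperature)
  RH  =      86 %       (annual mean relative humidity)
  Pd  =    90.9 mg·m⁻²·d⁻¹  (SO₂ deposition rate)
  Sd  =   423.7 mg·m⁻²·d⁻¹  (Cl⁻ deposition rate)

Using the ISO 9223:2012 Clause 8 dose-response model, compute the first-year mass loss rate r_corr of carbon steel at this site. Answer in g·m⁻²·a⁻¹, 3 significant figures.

carbon steel: T≤10 °C ⇒ hinge +0.150·(-8.1−10) = -2.7150
  Pd branch = 1.77·Pd^0.52·e^(0.02·RH+f) = 6.828 μm/a
  Cl⁻ term: 0.102·423.7^0.62·exp(0.033·86+0.04·-8.1) = 53.6
  r_corr = 6.828 + 53.6 = 60.43 μm/a
Convert to mass loss: 60.43 μm/a × 7.85 g/cm³ = 474.4 g·m⁻²·a⁻¹

r_corr = 474 g·m⁻²·a⁻¹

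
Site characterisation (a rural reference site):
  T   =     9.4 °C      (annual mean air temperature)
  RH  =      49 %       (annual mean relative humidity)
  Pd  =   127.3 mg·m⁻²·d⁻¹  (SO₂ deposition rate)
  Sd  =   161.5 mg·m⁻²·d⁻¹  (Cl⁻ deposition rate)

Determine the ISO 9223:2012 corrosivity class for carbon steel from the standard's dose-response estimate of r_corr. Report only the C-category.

C4

carbon steel: f(T) = +0.150·(T−10) [T≤10 °C] = -0.0900
  sulphur-dioxide contribution → 53.58 μm/a
  chloride contribution → 17.51 μm/a
  total first-year rate 71.09 μm/a
ISO 9223 Table 2 (carbon steel): 50 < 71.1 ≤ 80 μm/a ⇒ C4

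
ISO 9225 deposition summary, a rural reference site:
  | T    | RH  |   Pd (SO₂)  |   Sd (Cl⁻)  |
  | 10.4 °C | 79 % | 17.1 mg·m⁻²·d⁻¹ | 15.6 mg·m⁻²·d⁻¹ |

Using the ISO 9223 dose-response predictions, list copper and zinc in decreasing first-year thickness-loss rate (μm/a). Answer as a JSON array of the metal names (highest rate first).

["zinc", "copper"]

copper: temperature factor f = -0.080·(0.4) = -0.0320
  sulphur-dioxide contribution → 1.136 μm/a
  chloride contribution → 0.6156 μm/a
  total first-year rate 1.751 μm/a
zinc: temperature factor f = -0.071·(0.4) = -0.0284
  sulphur-dioxide contribution → 1.656 μm/a
  chloride contribution → 0.3815 μm/a
  total first-year rate 2.037 μm/a
Ordering by μm/a: zinc (2.04) > copper (1.75)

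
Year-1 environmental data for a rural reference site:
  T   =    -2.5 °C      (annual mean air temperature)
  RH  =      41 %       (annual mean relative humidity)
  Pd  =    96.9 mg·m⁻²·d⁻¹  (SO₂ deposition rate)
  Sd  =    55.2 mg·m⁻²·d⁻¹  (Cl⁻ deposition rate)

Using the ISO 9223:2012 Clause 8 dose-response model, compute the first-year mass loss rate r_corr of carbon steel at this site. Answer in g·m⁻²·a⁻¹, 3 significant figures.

carbon steel: temperature factor f = +0.150·(-12.5) = -1.8750
  SO₂ term: 1.77·96.9^0.52·exp(0.02·41-1.8750) = 6.648
  Sd branch = 0.102·Sd^0.62·e^(0.033·RH+0.04·T) = 4.293 μm/a
  r_corr = 6.648 + 4.293 = 10.94 μm/a
Convert to mass loss: 10.94 μm/a × 7.85 g/cm³ = 85.89 g·m⁻²·a⁻¹

r_corr = 85.9 g·m⁻²·a⁻¹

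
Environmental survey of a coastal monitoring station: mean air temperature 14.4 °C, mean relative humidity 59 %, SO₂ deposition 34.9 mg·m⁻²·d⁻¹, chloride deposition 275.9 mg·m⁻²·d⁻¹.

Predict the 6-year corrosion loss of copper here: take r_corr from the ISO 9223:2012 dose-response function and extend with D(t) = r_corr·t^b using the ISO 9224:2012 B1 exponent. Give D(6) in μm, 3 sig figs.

copper: T>10 °C ⇒ hinge -0.080·(14.4−10) = -0.3520
  Pd branch = 0.0053·Pd^0.26·e^(0.059·RH+f) = 0.305 μm/a
  Cl⁻ term: 0.01025·275.9^0.27·exp(0.036·59+0.049·14.4) = 0.7918
  r_corr = 0.305 + 0.7918 = 1.097 μm/a
Power-law: D(6) = r_corr · 6^0.667
  D(6) = 1.097 × 6^0.667 = 1.097 × 3.304 = 3.624 μm

D(6) = 3.62 μm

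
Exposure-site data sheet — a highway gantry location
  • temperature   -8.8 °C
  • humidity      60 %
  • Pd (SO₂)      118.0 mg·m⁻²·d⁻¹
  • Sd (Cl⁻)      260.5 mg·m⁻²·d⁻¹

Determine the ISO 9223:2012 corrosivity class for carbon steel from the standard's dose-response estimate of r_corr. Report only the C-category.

carbon steel: f(T) = +0.150·(T−10) [T≤10 °C] = -2.8200
  Pd branch = 1.77·Pd^0.52·e^(0.02·RH+f) = 4.186 μm/a
  Sd branch = 0.102·Sd^0.62·e^(0.033·RH+0.04·T) = 16.35 μm/a
  r_corr = 4.186 + 16.35 = 20.53 μm/a
ISO 9223 Table 2 (carbon steel): 1.3 < 20.5 ≤ 25 μm/a ⇒ C2

C2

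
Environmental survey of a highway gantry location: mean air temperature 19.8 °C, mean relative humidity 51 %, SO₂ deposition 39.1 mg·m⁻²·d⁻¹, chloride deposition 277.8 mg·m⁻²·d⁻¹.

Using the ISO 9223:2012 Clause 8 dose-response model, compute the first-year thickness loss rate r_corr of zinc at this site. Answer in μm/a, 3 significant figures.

zinc: f(T) = -0.071·(T−10) [T>10 °C] = -0.6958
  Pd branch = 0.0129·Pd^0.44·e^(0.046·RH+f) = 0.3371 μm/a
  Cl⁻ term: 0.0175·277.8^0.57·exp(0.008·51+0.085·19.8) = 3.5
  sum: 0.3371 + 3.5 → r_corr = 3.837 μm/a

r_corr = 3.84 μm/a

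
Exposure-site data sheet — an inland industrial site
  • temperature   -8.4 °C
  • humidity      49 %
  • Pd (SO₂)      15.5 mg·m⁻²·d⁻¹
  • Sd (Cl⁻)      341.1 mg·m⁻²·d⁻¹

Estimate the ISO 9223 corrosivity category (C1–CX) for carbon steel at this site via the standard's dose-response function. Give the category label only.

C2

carbon steel: T≤10 °C ⇒ hinge +0.150·(-8.4−10) = -2.7600
  sulphur-dioxide contribution → 1.241 μm/a
  chloride contribution → 13.66 μm/a
  total first-year rate 14.9 μm/a
14.9 μm/a falls in (1.3, 25] for carbon steel → category C2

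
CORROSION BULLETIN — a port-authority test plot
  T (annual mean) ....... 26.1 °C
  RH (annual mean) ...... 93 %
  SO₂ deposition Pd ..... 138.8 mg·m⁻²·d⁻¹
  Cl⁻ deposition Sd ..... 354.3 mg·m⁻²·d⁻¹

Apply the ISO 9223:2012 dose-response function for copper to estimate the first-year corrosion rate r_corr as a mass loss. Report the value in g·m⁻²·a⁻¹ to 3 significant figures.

r_corr = 57.2 g·m⁻²·a⁻¹

copper: f(T) = -0.080·(T−10) [T>10 °C] = -1.2880
  Pd branch = 0.0053·Pd^0.26·e^(0.059·RH+f) = 1.273 μm/a
  Sd branch = 0.01025·Sd^0.27·e^(0.036·RH+0.049·T) = 5.111 μm/a
  r_corr = 1.273 + 5.111 = 6.384 μm/a
Convert to mass loss: 6.384 μm/a × 8.96 g/cm³ = 57.2 g·m⁻²·a⁻¹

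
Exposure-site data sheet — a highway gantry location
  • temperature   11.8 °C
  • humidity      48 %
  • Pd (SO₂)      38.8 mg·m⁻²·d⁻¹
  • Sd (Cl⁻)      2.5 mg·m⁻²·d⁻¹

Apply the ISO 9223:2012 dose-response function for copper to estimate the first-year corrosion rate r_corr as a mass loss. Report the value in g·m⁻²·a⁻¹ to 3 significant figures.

copper: T>10 °C ⇒ hinge -0.080·(11.8−10) = -0.1440
  sulphur-dioxide contribution → 0.2017 μm/a
  chloride contribution → 0.1317 μm/a
  ⇒ r_corr(copper) = 0.3335 μm/a
Convert to mass loss: 0.3335 μm/a × 8.96 g/cm³ = 2.988 g·m⁻²·a⁻¹

r_corr = 2.99 g·m⁻²·a⁻¹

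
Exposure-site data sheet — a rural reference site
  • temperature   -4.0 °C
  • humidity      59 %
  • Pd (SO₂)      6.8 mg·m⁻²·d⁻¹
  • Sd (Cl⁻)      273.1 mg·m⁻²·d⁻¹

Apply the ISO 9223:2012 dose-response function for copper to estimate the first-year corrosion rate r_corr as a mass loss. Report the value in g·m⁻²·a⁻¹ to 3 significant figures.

copper: f(T) = +0.126·(T−10) [T≤10 °C] = -1.7640
  SO₂ term: 0.0053·6.8^0.26·exp(0.059·59-1.7640) = 0.04857
  Cl⁻ term: 0.01025·273.1^0.27·exp(0.036·59+0.049·-4.0) = 0.3205
  r_corr = 0.04857 + 0.3205 = 0.3691 μm/a
Convert to mass loss: 0.3691 μm/a × 8.96 g/cm³ = 3.307 g·m⁻²·a⁻¹

r_corr = 3.31 g·m⁻²·a⁻¹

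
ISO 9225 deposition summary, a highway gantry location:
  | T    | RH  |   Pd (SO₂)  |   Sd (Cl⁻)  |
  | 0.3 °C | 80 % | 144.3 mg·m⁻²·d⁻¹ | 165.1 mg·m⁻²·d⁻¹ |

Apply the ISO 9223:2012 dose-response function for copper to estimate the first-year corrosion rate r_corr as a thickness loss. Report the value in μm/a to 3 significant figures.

r_corr = 1.37 μm/a

copper: f(T) = +0.126·(T−10) [T≤10 °C] = -1.2222
  sulphur-dioxide contribution → 0.6379 μm/a
  chloride contribution → 0.7356 μm/a
  total first-year rate 1.374 μm/a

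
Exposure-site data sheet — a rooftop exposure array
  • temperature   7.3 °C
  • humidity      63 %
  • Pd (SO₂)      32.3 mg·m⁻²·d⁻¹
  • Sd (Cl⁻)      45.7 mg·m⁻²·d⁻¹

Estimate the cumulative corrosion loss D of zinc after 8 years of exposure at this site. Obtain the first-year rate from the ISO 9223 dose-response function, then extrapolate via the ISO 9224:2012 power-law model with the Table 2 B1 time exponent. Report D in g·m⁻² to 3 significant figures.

zinc: temperature factor f = +0.038·(-2.7) = -0.1026
  Pd branch = 0.0129·Pd^0.44·e^(0.046·RH+f) = 0.9742 μm/a
  Sd branch = 0.0175·Sd^0.57·e^(0.008·RH+0.085·T) = 0.4759 μm/a
  sum: 0.9742 + 0.4759 → r_corr = 1.45 μm/a
ISO 9224: D(t) = r_corr · t^b with b = 0.813 (zinc, B1)
  D(8) = 1.45 × 8^0.813 = 1.45 × 5.423 = 7.864 μm
  Mass loss = 7.864 μm × 7.14 g/cm³ = 56.15 g·m⁻²

D(8) = 56.1 g·m⁻²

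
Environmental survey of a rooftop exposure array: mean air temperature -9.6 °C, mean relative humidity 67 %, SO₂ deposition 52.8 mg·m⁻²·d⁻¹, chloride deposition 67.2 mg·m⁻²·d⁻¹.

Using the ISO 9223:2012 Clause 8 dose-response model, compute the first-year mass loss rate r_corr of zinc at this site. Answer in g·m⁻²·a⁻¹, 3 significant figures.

zinc: f(T) = +0.038·(T−10) [T≤10 °C] = -0.7448
  SO₂ term: 0.0129·52.8^0.44·exp(0.046·67-0.7448) = 0.7649
  Cl⁻ term: 0.0175·67.2^0.57·exp(0.008·67+0.085·-9.6) = 0.1456
  r_corr = 0.7649 + 0.1456 = 0.9104 μm/a
Convert to mass loss: 0.9104 μm/a × 7.14 g/cm³ = 6.5 g·m⁻²·a⁻¹

r_corr = 6.50 g·m⁻²·a⁻¹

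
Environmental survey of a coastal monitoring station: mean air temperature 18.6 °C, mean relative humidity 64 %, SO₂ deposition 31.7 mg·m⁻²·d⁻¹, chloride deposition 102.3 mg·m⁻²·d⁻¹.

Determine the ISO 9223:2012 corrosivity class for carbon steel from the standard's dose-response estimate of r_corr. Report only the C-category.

carbon steel: T>10 °C ⇒ hinge -0.054·(18.6−10) = -0.4644
  SO₂ term: 1.77·31.7^0.52·exp(0.02·64-0.4644) = 24.14
  Cl⁻ term: 0.102·102.3^0.62·exp(0.033·64+0.04·18.6) = 31.27
  r_corr = 24.14 + 31.27 = 55.41 μm/a
ISO 9223 Table 2 (carbon steel): 50 < 55.4 ≤ 80 μm/a ⇒ C4

C4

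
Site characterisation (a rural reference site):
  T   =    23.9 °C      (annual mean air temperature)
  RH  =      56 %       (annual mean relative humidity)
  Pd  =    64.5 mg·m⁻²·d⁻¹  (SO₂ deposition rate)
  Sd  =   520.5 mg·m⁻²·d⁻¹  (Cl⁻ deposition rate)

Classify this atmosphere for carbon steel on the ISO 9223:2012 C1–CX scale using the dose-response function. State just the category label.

C5

carbon steel: f(T) = -0.054·(T−10) [T>10 °C] = -0.7506
  sulphur-dioxide contribution → 22.35 μm/a
  chloride contribution → 81.38 μm/a
  total first-year rate 103.7 μm/a
Category bounds: 80…200 μm/a bracket r_corr ⇒ C5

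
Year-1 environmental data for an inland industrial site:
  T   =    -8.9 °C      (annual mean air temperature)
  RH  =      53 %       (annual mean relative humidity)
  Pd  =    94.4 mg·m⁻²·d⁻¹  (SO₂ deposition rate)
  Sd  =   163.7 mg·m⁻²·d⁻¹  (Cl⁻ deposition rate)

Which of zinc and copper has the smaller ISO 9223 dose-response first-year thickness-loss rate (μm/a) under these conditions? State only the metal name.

zinc: f(T) = +0.038·(T−10) [T≤10 °C] = -0.7182
  sulphur-dioxide contribution → 0.5327 μm/a
  chloride contribution → 0.2294 μm/a
  total first-year rate 0.7621 μm/a
copper: f(T) = +0.126·(T−10) [T≤10 °C] = -2.3814
  sulphur-dioxide contribution → 0.03644 μm/a
  chloride contribution → 0.1769 μm/a
  total first-year rate 0.2134 μm/a
Ordering by μm/a: zinc (0.762) > copper (0.213)

copper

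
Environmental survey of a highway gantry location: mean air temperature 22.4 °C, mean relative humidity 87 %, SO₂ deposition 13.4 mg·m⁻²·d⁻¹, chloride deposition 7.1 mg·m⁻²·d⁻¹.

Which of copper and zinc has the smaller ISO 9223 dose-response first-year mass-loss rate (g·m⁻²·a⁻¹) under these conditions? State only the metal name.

copper: temperature factor f = -0.080·(12.4) = -0.9920
  sulphur-dioxide contribution → 0.6542 μm/a
  chloride contribution → 1.195 μm/a
  ⇒ r_corr(copper) = 1.849 μm/a
  mass loss = 1.849 μm/a × 8.96 g/cm³ = 16.57 g·m⁻²·a⁻¹
zinc: temperature factor f = -0.071·(12.4) = -0.8804
  sulphur-dioxide contribution → 0.9167 μm/a
  chloride contribution → 0.7201 μm/a
  ⇒ r_corr(zinc) = 1.637 μm/a
  mass loss = 1.637 μm/a × 7.14 g/cm³ = 11.69 g·m⁻²·a⁻¹
Ordering by g·m⁻²·a⁻¹: copper (16.6) > zinc (11.7)

zinc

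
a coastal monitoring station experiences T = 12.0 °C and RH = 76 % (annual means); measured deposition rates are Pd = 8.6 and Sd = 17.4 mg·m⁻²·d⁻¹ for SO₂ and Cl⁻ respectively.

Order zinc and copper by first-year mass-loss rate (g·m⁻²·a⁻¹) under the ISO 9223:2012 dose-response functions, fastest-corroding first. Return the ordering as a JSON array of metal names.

["copper", "zinc"]

zinc: f(T) = -0.071·(T−10) [T>10 °C] = -0.1420
  SO₂ term: 0.0129·8.6^0.44·exp(0.046·76-0.1420) = 0.9515
  Sd branch = 0.0175·Sd^0.57·e^(0.008·RH+0.085·T) = 0.4541 μm/a
  sum: 0.9515 + 0.4541 → r_corr = 1.406 μm/a
  mass loss = 1.406 μm/a × 7.14 g/cm³ = 10.04 g·m⁻²·a⁻¹
copper: temperature factor f = -0.080·(2.0) = -0.1600
  Pd branch = 0.0053·Pd^0.26·e^(0.059·RH+f) = 0.7001 μm/a
  Cl⁻ term: 0.01025·17.4^0.27·exp(0.036·76+0.049·12.0) = 0.6156
  r_corr = 0.7001 + 0.6156 = 1.316 μm/a
  mass loss = 1.316 μm/a × 8.96 g/cm³ = 11.79 g·m⁻²·a⁻¹
Ordering by g·m⁻²·a⁻¹: copper (11.8) > zinc (10)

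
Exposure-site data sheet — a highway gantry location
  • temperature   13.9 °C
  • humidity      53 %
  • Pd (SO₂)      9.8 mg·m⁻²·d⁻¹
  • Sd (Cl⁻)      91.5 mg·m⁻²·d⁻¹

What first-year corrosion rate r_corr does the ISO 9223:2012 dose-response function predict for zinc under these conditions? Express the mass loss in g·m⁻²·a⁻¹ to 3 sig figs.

r_corr = 10.3 g·m⁻²·a⁻¹

zinc: temperature factor f = -0.071·(3.9) = -0.2769
  Pd branch = 0.0129·Pd^0.44·e^(0.046·RH+f) = 0.3057 μm/a
  Cl⁻ term: 0.0175·91.5^0.57·exp(0.008·53+0.085·13.9) = 1.144
  r_corr = 0.3057 + 1.144 = 1.449 μm/a
Convert to mass loss: 1.449 μm/a × 7.14 g/cm³ = 10.35 g·m⁻²·a⁻¹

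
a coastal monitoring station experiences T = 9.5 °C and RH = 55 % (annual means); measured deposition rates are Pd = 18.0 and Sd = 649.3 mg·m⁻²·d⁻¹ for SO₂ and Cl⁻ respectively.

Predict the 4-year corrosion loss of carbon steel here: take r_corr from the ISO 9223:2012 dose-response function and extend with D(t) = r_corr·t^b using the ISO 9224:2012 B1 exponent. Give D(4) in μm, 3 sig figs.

carbon steel: f(T) = +0.150·(T−10) [T≤10 °C] = -0.0750
  SO₂ term: 1.77·18.0^0.52·exp(0.02·55-0.0750) = 22.18
  Cl⁻ term: 0.102·649.3^0.62·exp(0.033·55+0.04·9.5) = 50.77
  r_corr = 22.18 + 50.77 = 72.94 μm/a
ISO 9224: D(t) = r_corr · t^b with b = 0.523 (carbon steel, B1)
  D(4) = 72.94 × 4^0.523 = 72.94 × 2.065 = 150.6 μm

D(4) = 151 μm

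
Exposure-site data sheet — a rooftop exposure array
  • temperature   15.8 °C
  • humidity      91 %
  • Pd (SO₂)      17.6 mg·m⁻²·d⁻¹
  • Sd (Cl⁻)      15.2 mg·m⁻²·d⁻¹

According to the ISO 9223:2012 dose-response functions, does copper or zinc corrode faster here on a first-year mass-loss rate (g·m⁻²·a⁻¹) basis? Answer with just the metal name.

copper: T>10 °C ⇒ hinge -0.080·(15.8−10) = -0.4640
  SO₂ term: 0.0053·17.6^0.26·exp(0.059·91-0.4640) = 1.508
  Cl⁻ term: 0.01025·15.2^0.27·exp(0.036·91+0.049·15.8) = 1.227
  sum: 1.508 + 1.227 → r_corr = 2.735 μm/a
  mass loss = 2.735 μm/a × 8.96 g/cm³ = 24.5 g·m⁻²·a⁻¹
zinc: f(T) = -0.071·(T−10) [T>10 °C] = -0.4118
  Pd branch = 0.0129·Pd^0.44·e^(0.046·RH+f) = 1.985 μm/a
  Cl⁻ term: 0.0175·15.2^0.57·exp(0.008·91+0.085·15.8) = 0.6548
  sum: 1.985 + 0.6548 → r_corr = 2.64 μm/a
  mass loss = 2.64 μm/a × 7.14 g/cm³ = 18.85 g·m⁻²·a⁻¹
Ordering by g·m⁻²·a⁻¹: copper (24.5) > zinc (18.8)

copper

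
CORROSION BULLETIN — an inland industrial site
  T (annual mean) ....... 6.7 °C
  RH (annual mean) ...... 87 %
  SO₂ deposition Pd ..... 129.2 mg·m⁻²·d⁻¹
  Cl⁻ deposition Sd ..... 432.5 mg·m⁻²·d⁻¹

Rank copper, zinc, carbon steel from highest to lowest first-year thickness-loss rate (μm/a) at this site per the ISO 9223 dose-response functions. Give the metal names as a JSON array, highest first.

copper: T≤10 °C ⇒ hinge +0.126·(6.7−10) = -0.4158
  sulphur-dioxide contribution → 2.098 μm/a
  chloride contribution → 1.68 μm/a
  total first-year rate 3.778 μm/a
zinc: temperature factor f = +0.038·(-3.3) = -0.1254
  sulphur-dioxide contribution → 5.286 μm/a
  chloride contribution → 1.973 μm/a
  total first-year rate 7.259 μm/a
carbon steel: temperature factor f = +0.150·(-3.3) = -0.4950
  sulphur-dioxide contribution → 77.01 μm/a
  chloride contribution → 101.4 μm/a
  ⇒ r_corr(carbon steel) = 178.4 μm/a
Ordering by μm/a: carbon steel (178) > zinc (7.26) > copper (3.78)

["carbon steel", "zinc", "copper"]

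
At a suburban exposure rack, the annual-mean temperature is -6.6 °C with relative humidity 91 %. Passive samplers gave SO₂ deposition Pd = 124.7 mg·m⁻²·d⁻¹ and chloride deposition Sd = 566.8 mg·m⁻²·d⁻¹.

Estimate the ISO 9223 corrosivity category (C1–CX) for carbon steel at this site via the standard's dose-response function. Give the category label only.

C5

carbon steel: temperature factor f = +0.150·(-16.6) = -2.4900
  sulphur-dioxide contribution → 11.14 μm/a
  chloride contribution → 80.4 μm/a
  total first-year rate 91.54 μm/a
91.5 μm/a falls in (80, 200] for carbon steel → category C5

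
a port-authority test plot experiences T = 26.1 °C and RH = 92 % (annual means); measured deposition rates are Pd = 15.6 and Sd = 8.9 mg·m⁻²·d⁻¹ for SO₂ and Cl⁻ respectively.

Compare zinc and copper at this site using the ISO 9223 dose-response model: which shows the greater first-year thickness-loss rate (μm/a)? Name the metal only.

copper

zinc: T>10 °C ⇒ hinge -0.071·(26.1−10) = -1.1431
  SO₂ term: 0.0129·15.6^0.44·exp(0.046·92-1.1431) = 0.9485
  Cl⁻ term: 0.0175·8.9^0.57·exp(0.008·92+0.085·26.1) = 1.168
  sum: 0.9485 + 1.168 → r_corr = 2.116 μm/a
copper: f(T) = -0.080·(T−10) [T>10 °C] = -1.2880
  Pd branch = 0.0053·Pd^0.26·e^(0.059·RH+f) = 0.6799 μm/a
  Cl⁻ term: 0.01025·8.9^0.27·exp(0.036·92+0.049·26.1) = 1.823
  sum: 0.6799 + 1.823 → r_corr = 2.503 μm/a
Ordering by μm/a: copper (2.5) > zinc (2.12)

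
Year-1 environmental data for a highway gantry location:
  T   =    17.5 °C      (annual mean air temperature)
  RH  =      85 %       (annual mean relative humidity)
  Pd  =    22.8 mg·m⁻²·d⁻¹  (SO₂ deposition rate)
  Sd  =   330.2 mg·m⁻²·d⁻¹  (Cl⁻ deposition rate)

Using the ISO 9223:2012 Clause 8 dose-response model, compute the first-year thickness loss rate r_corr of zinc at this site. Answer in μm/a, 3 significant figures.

zinc: temperature factor f = -0.071·(7.5) = -0.5325
  Pd branch = 0.0129·Pd^0.44·e^(0.046·RH+f) = 1.496 μm/a
  Cl⁻ term: 0.0175·330.2^0.57·exp(0.008·85+0.085·17.5) = 4.169
  r_corr = 1.496 + 4.169 = 5.665 μm/a

r_corr = 5.67 μm/a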